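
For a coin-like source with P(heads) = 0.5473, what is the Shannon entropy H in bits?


H = -p*log2(p) - (1-p)*log2(1-p). -0.5473*log2(0.5473) = 0.475930; -0.4527*log2(0.4527) = 0.517605. H = 0.475930 + 0.517605 = 0.9935

0.9935 bits


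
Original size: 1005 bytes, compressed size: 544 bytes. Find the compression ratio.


Ratio = original / compressed = 1005 / 544 = 1.8474

1.8474


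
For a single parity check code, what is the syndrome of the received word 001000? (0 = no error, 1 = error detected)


Syndrome = XOR of all bits = 0 XOR 0 XOR 1 XOR 0 XOR 0 XOR 0 = 1

1


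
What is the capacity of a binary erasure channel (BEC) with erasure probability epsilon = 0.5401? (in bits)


C = 1 - epsilon = 1 - 0.5401 = 0.4599

0.4599 bits


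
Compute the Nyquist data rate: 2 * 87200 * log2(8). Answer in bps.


Rate = 2 * B * log2(M) = 2 * 87200 * 3.0 = 523200.0

523200.0 bps


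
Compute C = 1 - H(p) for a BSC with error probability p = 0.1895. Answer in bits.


H(p) = -p*log2(p) - (1-p)*log2(1-p) = -0.1895*log2(0.1895) - 0.8105*log2(0.8105) = 0.454749 + 0.245675 = 0.7004. C = 1 - H(p) = 1 - 0.7004 = 0.2996

0.2996 bits


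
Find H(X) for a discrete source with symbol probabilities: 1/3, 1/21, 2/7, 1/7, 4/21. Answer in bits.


H = -sum(p_i * log2(p_i)). Terms: -(1/3)*log2(1/3) = 0.528321; -(1/21)*log2(1/21) = 0.209158; -(2/7)*log2(2/7) = 0.516387; -(1/7)*log2(1/7) = 0.401051; -(4/21)*log2(4/21) = 0.455680. H = 0.528321 + 0.209158 + 0.516387 + 0.401051 + 0.455680 = 2.1106

2.1106 bits


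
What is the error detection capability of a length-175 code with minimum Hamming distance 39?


Detection capability = d_min - 1 = 39 - 1 = 38

38 errors


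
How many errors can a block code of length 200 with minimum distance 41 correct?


Correction capability = floor((d-1)/2) = floor((41-1)/2) = 20

20 errors


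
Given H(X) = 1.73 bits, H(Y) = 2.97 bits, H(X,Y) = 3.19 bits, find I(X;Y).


I(X;Y) = H(X) + H(Y) - H(X,Y) = 1.73 + 2.97 - 3.19 = 1.51

1.51 bits


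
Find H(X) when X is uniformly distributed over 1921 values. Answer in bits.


H = log2(n) = log2(1921) = 10.9076

10.9076 bits


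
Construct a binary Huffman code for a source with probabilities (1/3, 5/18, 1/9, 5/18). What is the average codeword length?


Huffman construction (repeatedly merge the two least-probable nodes; each merge adds 1 bit to every symbol beneath it): 1/9 + 5/18 = 7/18; 5/18 + 1/3 = 11/18; 7/18 + 11/18 = 1. Resulting codeword lengths (in the order the probabilities were given): (2, 2, 2, 2). L_avg = sum(p_i * l_i) = 1/3*2 + 5/18*2 + 1/9*2 + 5/18*2 = 2

2.0 bits


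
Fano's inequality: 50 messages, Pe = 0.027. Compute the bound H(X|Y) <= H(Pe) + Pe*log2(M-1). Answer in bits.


H(Pe) = -Pe*log2(Pe) - (1-Pe)*log2(1-Pe) = -0.027*log2(0.027) - 0.973*log2(0.973) = 0.140694 + 0.038422 = 0.1791. Pe*log2(M-1) = 0.027*log2(49) = 0.151597. Bound = H(Pe) + Pe*log2(M-1) = 0.140694 + 0.038422 + 0.151597 = 0.3307

0.3307 bits


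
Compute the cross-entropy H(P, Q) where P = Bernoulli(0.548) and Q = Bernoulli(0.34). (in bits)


H(P,Q) = -p*log2(q) - (1-p)*log2(1-q). -0.548*log2(0.34) = 0.852904; -0.452*log2(0.66) = 0.270957. H(P,Q) = 0.852904 + 0.270957 = 1.1239

1.1239 bits


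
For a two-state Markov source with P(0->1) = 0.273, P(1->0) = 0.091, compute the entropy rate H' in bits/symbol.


Stationary distribution: pi_0 = p10/(p01+p10) = 0.25, pi_1 = 0.75. Entropy rate H' = pi_0*H(p01) + pi_1*H(p10) = 0.25*0.8457 + 0.75*0.4398 = 0.5413

0.5413 bits/symbol


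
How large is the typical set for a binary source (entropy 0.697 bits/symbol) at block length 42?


log2|A_typical| = nH = 42 * 0.697 = 29.274, so |A_typical| ~ 2^29.274 = 6.492e+08

6.492e+08


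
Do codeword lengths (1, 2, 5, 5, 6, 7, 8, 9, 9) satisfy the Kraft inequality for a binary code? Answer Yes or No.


Kraft sum = sum(2^(-l_i)) = 0.8438, need <= 1. Result: satisfied (a binary prefix-free code with these lengths exists)

Yes


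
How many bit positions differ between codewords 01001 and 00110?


Count differing positions: . ^ ^ ^ ^ = 4 differences

4


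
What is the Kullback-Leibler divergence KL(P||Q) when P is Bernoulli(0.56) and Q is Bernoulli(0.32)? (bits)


KL = p*log2(p/q) + (1-p)*log2((1-p)/(1-q)) = 0.56*log2(0.56/0.32) + 0.44*log2(0.44/0.68) = 0.1758

0.1758 bits


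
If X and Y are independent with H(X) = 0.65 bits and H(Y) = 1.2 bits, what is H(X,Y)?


For independent variables, H(X,Y) = H(X) + H(Y) = 0.65 + 1.2 = 1.85

1.85 bits


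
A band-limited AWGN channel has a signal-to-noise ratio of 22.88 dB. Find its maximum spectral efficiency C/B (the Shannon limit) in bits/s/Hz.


SNR_linear = 10^(22.88/10) = 194.0886; C/B = log2(1 + SNR_linear) = log2(1 + 194.0886) = 7.608

7.608 bits/s/Hz


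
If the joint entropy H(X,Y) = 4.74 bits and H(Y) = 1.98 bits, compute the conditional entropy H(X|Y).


H(X|Y) = H(X,Y) - H(Y) = 4.74 - 1.98 = 2.76

2.76 bits


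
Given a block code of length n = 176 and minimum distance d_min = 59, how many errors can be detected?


Detection capability = d_min - 1 = 59 - 1 = 58

58 errors


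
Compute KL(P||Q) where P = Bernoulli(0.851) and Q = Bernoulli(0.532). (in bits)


KL = p*log2(p/q) + (1-p)*log2((1-p)/(1-q)) = 0.851*log2(0.851/0.532) + 0.149*log2(0.149/0.468) = 0.3307

0.3307 bits


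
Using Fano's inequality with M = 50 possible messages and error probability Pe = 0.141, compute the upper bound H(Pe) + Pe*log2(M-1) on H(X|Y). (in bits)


H(Pe) = -Pe*log2(Pe) - (1-Pe)*log2(1-Pe) = -0.141*log2(0.141) - 0.859*log2(0.859) = 0.398499 + 0.188353 = 0.5869. Pe*log2(M-1) = 0.141*log2(49) = 0.791674. Bound = H(Pe) + Pe*log2(M-1) = 0.398499 + 0.188353 + 0.791674 = 1.3785

1.3785 bits


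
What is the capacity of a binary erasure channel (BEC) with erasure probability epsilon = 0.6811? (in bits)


C = 1 - epsilon = 1 - 0.6811 = 0.3189

0.3189 bits


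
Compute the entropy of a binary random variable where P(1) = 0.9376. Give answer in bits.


H = -p*log2(p) - (1-p)*log2(1-p). -0.9376*log2(0.9376) = 0.087155; -0.0624*log2(0.0624) = 0.249744. H = 0.087155 + 0.249744 = 0.3369

0.3369 bits


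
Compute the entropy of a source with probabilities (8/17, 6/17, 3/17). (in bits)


H = -sum(p_i * log2(p_i)). Terms: -(8/17)*log2(8/17) = 0.511747; -(6/17)*log2(6/17) = 0.530294; -(3/17)*log2(3/17) = 0.441618. H = 0.511747 + 0.530294 + 0.441618 = 1.4837

1.4837 bits


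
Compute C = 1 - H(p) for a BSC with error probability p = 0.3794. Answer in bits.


H(p) = -p*log2(p) - (1-p)*log2(1-p) = -0.3794*log2(0.3794) - 0.6206*log2(0.6206) = 0.530480 + 0.427137 = 0.9576. C = 1 - H(p) = 1 - 0.9576 = 0.0424

0.0424 bits


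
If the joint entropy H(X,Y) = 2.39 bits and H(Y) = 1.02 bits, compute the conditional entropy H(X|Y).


H(X|Y) = H(X,Y) - H(Y) = 2.39 - 1.02 = 1.37

1.37 bits


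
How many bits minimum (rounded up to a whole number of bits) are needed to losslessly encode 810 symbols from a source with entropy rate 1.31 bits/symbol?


Minimum bits >= n * H = 810 * 1.31 = 1061.1, rounded up to a whole number of bits = 1062

1062 bits


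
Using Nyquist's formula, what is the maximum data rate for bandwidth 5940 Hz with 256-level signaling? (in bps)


Rate = 2 * B * log2(M) = 2 * 5940 * 8.0 = 95040.0

95040.0 bps


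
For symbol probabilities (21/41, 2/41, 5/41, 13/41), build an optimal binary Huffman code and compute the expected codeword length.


Huffman construction (repeatedly merge the two least-probable nodes; each merge adds 1 bit to every symbol beneath it): 2/41 + 5/41 = 7/41; 7/41 + 13/41 = 20/41; 20/41 + 21/41 = 1. Resulting codeword lengths (in the order the probabilities were given): (1, 3, 3, 2). L_avg = sum(p_i * l_i) = 21/41*1 + 2/41*3 + 5/41*3 + 13/41*2 = 68/41 = 1.6585

1.6585 bits


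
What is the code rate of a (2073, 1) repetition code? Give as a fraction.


Rate = k/n = 1/2073

1/2073


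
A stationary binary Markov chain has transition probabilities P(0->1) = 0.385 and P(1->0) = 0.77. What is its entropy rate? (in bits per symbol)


Stationary distribution: pi_0 = p10/(p01+p10) = 0.6667, pi_1 = 0.3333. Entropy rate H' = pi_0*H(p01) + pi_1*H(p10) = 0.6667*0.9615 + 0.3333*0.778 = 0.9003

0.9003 bits/symbol


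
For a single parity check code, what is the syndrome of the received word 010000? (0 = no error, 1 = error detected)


Syndrome = XOR of all bits = 0 XOR 1 XOR 0 XOR 0 XOR 0 XOR 0 = 1

1


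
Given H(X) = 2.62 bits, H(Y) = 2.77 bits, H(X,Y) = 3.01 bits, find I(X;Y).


I(X;Y) = H(X) + H(Y) - H(X,Y) = 2.62 + 2.77 - 3.01 = 2.38

2.38 bits


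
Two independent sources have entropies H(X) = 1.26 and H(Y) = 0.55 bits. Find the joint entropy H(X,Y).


For independent variables, H(X,Y) = H(X) + H(Y) = 1.26 + 0.55 = 1.81

1.81 bits


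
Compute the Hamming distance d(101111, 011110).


Count differing positions: ^ ^ . . . ^ = 3 differences

3


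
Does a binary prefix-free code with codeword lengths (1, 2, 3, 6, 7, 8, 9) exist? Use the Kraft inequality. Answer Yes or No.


Kraft sum = sum(2^(-l_i)) = 0.9043, need <= 1. Result: satisfied (a binary prefix-free code with these lengths exists)

Yes


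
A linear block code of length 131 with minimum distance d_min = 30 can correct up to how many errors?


Correction capability = floor((d-1)/2) = floor((30-1)/2) = 14

14 errors


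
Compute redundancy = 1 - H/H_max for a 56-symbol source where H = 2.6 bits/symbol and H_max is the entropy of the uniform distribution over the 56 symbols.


H_max = log2(K) = log2(56) = 5.8074 bits/symbol. Redundancy = 1 - H/H_max = 1 - 2.6/5.8074 = 1 - 0.4477 = 0.5523

0.5523


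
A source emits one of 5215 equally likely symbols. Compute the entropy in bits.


H = log2(n) = log2(5215) = 12.3485

12.3485 bits


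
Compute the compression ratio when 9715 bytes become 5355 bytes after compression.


Ratio = original / compressed = 9715 / 5355 = 1.8142

1.8142


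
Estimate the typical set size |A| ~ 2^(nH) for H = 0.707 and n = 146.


log2|A_typical| = nH = 146 * 0.707 = 103.222, so |A_typical| ~ 2^103.222 = 1.183e+31

1.183e+31


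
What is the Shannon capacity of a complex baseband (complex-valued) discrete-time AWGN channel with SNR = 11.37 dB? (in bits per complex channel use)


SNR_linear = 10^(11.37/10) = 13.7088; C = log2(1 + SNR_linear) = log2(1 + 13.7088) = 3.8786

3.8786 bits/channel use


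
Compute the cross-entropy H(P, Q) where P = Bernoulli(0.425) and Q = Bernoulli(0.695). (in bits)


H(P,Q) = -p*log2(q) - (1-p)*log2(1-q). -0.425*log2(0.695) = 0.223089; -0.575*log2(0.305) = 0.985043. H(P,Q) = 0.223089 + 0.985043 = 1.2081

1.2081 bits


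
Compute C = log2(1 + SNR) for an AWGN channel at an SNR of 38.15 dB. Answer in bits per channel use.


SNR_linear = 10^(38.15/10) = 6531.3055; C = log2(1 + SNR_linear) = log2(1 + 6531.3055) = 12.6734

12.6734 bits/channel use


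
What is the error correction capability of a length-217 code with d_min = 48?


Correction capability = floor((d-1)/2) = floor((48-1)/2) = 23

23 errors


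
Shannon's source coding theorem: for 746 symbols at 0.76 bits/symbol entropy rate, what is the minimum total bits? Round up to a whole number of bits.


Minimum bits >= n * H = 746 * 0.76 = 566.96, rounded up to a whole number of bits = 567

567 bits


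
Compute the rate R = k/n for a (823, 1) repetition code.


Rate = k/n = 1/823

1/823


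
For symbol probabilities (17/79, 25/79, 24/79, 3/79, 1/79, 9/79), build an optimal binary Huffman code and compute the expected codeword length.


Huffman construction (repeatedly merge the two least-probable nodes; each merge adds 1 bit to every symbol beneath it): 1/79 + 3/79 = 4/79; 4/79 + 9/79 = 13/79; 13/79 + 17/79 = 30/79; 24/79 + 25/79 = 49/79; 30/79 + 49/79 = 1. Resulting codeword lengths (in the order the probabilities were given): (2, 2, 2, 4, 4, 3). L_avg = sum(p_i * l_i) = 17/79*2 + 25/79*2 + 24/79*2 + 3/79*4 + 1/79*4 + 9/79*3 = 175/79 = 2.2152

2.2152 bits


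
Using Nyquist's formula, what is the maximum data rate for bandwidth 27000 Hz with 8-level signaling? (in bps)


Rate = 2 * B * log2(M) = 2 * 27000 * 3.0 = 162000.0

162000.0 bps


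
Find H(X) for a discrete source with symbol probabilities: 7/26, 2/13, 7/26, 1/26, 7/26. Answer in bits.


H = -sum(p_i * log2(p_i)). Terms: -(7/26)*log2(7/26) = 0.509677; -(2/13)*log2(2/13) = 0.415452; -(7/26)*log2(7/26) = 0.509677; -(1/26)*log2(1/26) = 0.180786; -(7/26)*log2(7/26) = 0.509677. H = 0.509677 + 0.415452 + 0.509677 + 0.180786 + 0.509677 = 2.1253

2.1253 bits


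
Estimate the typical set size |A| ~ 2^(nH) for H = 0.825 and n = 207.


log2|A_typical| = nH = 207 * 0.825 = 170.775, so |A_typical| ~ 2^170.775 = 2.561e+51

2.561e+51


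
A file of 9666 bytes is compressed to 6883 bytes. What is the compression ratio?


Ratio = original / compressed = 9666 / 6883 = 1.4043

1.4043


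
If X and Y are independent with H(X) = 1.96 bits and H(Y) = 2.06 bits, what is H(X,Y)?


For independent variables, H(X,Y) = H(X) + H(Y) = 1.96 + 2.06 = 4.02

4.02 bits


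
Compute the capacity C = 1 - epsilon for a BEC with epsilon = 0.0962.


C = 1 - epsilon = 1 - 0.0962 = 0.9038

0.9038 bits


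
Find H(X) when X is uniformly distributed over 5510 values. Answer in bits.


H = log2(n) = log2(5510) = 12.4278

12.4278 bits


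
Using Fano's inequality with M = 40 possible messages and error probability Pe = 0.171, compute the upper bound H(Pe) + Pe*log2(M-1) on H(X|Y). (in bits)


H(Pe) = -Pe*log2(Pe) - (1-Pe)*log2(1-Pe) = -0.171*log2(0.171) - 0.829*log2(0.829) = 0.435696 + 0.224291 = 0.66. Pe*log2(M-1) = 0.171*log2(39) = 0.903804. Bound = H(Pe) + Pe*log2(M-1) = 0.435696 + 0.224291 + 0.903804 = 1.5638

1.5638 bits


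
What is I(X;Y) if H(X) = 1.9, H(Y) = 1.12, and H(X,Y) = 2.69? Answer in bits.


I(X;Y) = H(X) + H(Y) - H(X,Y) = 1.9 + 1.12 - 2.69 = 0.33

0.33 bits


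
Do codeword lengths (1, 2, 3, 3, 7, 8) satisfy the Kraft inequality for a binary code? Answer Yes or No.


Kraft sum = sum(2^(-l_i)) = 1.0117, need <= 1. Result: violated (a binary prefix-free code with these lengths cannot exist)

No


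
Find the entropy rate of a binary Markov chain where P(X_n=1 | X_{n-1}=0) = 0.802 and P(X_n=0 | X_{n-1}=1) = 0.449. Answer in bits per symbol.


Stationary distribution: pi_0 = p10/(p01+p10) = 0.3589, pi_1 = 0.6411. Entropy rate H' = pi_0*H(p01) + pi_1*H(p10) = 0.3589*0.7179 + 0.6411*0.9925 = 0.8939

0.8939 bits/symbol


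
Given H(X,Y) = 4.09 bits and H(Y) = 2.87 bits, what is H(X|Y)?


H(X|Y) = H(X,Y) - H(Y) = 4.09 - 2.87 = 1.22

1.22 bits


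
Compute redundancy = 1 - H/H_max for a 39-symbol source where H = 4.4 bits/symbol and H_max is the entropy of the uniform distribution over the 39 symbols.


H_max = log2(K) = log2(39) = 5.2854 bits/symbol. Redundancy = 1 - H/H_max = 1 - 4.4/5.2854 = 1 - 0.8325 = 0.1675

0.1675


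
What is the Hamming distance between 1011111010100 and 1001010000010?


Count differing positions: . . ^ . ^ . ^ . ^ . ^ ^ . = 6 differences

6


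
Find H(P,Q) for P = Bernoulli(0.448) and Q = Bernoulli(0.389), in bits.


H(P,Q) = -p*log2(q) - (1-p)*log2(1-q). -0.448*log2(0.389) = 0.610247; -0.552*log2(0.611) = 0.392337. H(P,Q) = 0.610247 + 0.392337 = 1.0026

1.0026 bits


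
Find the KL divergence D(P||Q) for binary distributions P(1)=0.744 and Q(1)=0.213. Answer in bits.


KL = p*log2(p/q) + (1-p)*log2((1-p)/(1-q)) = 0.744*log2(0.744/0.213) + 0.256*log2(0.256/0.787) = 0.9277

0.9277 bits


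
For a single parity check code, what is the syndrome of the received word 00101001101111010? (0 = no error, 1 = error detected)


Syndrome = XOR of all bits = 0 XOR 0 XOR 1 XOR 0 XOR 1 XOR 0 XOR 0 XOR 1 XOR 1 XOR 0 XOR 1 XOR 1 XOR 1 XOR 1 XOR 0 XOR 1 XOR 0 = 1

1


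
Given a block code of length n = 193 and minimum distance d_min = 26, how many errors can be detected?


Detection capability = d_min - 1 = 26 - 1 = 25

25 errors


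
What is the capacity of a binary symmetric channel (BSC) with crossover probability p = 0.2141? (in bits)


H(p) = -p*log2(p) - (1-p)*log2(1-p) = -0.2141*log2(0.2141) - 0.7859*log2(0.7859) = 0.476082 + 0.273165 = 0.7492. C = 1 - H(p) = 1 - 0.7492 = 0.2508

0.2508 bits


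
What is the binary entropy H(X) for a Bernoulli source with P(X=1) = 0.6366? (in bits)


H = -p*log2(p) - (1-p)*log2(1-p). -0.6366*log2(0.6366) = 0.414771; -0.3634*log2(0.3634) = 0.530698. H = 0.414771 + 0.530698 = 0.9455

0.9455 bits


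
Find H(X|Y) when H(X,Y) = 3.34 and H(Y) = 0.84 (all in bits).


H(X|Y) = H(X,Y) - H(Y) = 3.34 - 0.84 = 2.5

2.5 bits


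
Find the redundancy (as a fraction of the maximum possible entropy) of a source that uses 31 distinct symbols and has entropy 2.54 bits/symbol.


H_max = log2(K) = log2(31) = 4.9542 bits/symbol. Redundancy = 1 - H/H_max = 1 - 2.54/4.9542 = 1 - 0.5127 = 0.4873

0.4873


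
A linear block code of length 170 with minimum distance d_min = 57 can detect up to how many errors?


Detection capability = d_min - 1 = 57 - 1 = 56

56 errors


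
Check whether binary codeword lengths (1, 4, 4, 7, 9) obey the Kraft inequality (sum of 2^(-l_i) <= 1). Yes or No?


Kraft sum = sum(2^(-l_i)) = 0.6348, need <= 1. Result: satisfied (a binary prefix-free code with these lengths exists)

Yes


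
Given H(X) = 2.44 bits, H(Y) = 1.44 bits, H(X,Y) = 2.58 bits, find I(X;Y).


I(X;Y) = H(X) + H(Y) - H(X,Y) = 2.44 + 1.44 - 2.58 = 1.3

1.3 bits


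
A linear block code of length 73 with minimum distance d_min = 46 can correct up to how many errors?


Correction capability = floor((d-1)/2) = floor((46-1)/2) = 22

22 errors


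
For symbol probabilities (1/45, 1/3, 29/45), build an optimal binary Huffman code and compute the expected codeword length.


Huffman construction (repeatedly merge the two least-probable nodes; each merge adds 1 bit to every symbol beneath it): 1/45 + 1/3 = 16/45; 16/45 + 29/45 = 1. Resulting codeword lengths (in the order the probabilities were given): (2, 2, 1). L_avg = sum(p_i * l_i) = 1/45*2 + 1/3*2 + 29/45*1 = 61/45 = 1.3556

1.3556 bits


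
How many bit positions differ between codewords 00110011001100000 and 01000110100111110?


Count differing positions: . ^ ^ ^ . ^ . ^ ^ . ^ . ^ ^ ^ ^ . = 11 differences

11


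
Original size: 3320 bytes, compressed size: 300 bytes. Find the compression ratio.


Ratio = original / compressed = 3320 / 300 = 11.0667

11.0667


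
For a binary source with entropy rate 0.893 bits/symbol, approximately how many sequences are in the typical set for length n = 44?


log2|A_typical| = nH = 44 * 0.893 = 39.292, so |A_typical| ~ 2^39.292 = 6.731e+11

6.731e+11


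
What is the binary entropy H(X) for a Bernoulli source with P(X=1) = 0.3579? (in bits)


H = -p*log2(p) - (1-p)*log2(1-p). -0.3579*log2(0.3579) = 0.530541; -0.6421*log2(0.6421) = 0.410385. H = 0.530541 + 0.410385 = 0.9409

0.9409 bits


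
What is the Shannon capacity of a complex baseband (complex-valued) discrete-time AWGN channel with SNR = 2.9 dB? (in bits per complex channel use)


SNR_linear = 10^(2.9/10) = 1.9498; C = log2(1 + SNR_linear) = log2(1 + 1.9498) = 1.5606

1.5606 bits/channel use


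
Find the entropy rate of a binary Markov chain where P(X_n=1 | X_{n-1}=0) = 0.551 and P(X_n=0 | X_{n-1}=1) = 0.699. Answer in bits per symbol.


Stationary distribution: pi_0 = p10/(p01+p10) = 0.5592, pi_1 = 0.4408. Entropy rate H' = pi_0*H(p01) + pi_1*H(p10) = 0.5592*0.9925 + 0.4408*0.8825 = 0.944

0.944 bits/symbol


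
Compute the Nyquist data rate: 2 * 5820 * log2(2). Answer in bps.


Rate = 2 * B * log2(M) = 2 * 5820 * 1.0 = 11640.0

11640.0 bps


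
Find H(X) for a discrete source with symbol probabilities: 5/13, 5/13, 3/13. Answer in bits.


H = -sum(p_i * log2(p_i)). Terms: -(5/13)*log2(5/13) = 0.530197; -(5/13)*log2(5/13) = 0.530197; -(3/13)*log2(3/13) = 0.488187. H = 0.530197 + 0.530197 + 0.488187 = 1.5486

1.5486 bits


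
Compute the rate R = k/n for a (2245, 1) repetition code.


Rate = k/n = 1/2245

1/2245


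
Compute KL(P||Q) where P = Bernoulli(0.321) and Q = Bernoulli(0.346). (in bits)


KL = p*log2(p/q) + (1-p)*log2((1-p)/(1-q)) = 0.321*log2(0.321/0.346) + 0.679*log2(0.679/0.654) = 0.002

0.002 bits


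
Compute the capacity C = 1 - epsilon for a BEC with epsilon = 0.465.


C = 1 - epsilon = 1 - 0.465 = 0.535

0.535 bits


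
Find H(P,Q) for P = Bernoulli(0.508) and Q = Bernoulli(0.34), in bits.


H(P,Q) = -p*log2(q) - (1-p)*log2(1-q). -0.508*log2(0.34) = 0.790648; -0.492*log2(0.66) = 0.294935. H(P,Q) = 0.790648 + 0.294935 = 1.0856

1.0856 bits


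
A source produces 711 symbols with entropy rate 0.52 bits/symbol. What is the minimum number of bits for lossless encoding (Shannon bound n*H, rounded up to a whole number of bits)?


Minimum bits >= n * H = 711 * 0.52 = 369.72, rounded up to a whole number of bits = 370

370 bits


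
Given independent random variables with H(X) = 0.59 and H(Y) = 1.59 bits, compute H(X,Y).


For independent variables, H(X,Y) = H(X) + H(Y) = 0.59 + 1.59 = 2.18

2.18 bits


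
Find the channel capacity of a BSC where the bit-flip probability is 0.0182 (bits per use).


H(p) = -p*log2(p) - (1-p)*log2(1-p) = -0.0182*log2(0.0182) - 0.9818*log2(0.9818) = 0.105195 + 0.026017 = 0.1312. C = 1 - H(p) = 1 - 0.1312 = 0.8688

0.8688 bits


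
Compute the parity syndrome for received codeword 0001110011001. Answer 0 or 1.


Syndrome = XOR of all bits = 0 XOR 0 XOR 0 XOR 1 XOR 1 XOR 1 XOR 0 XOR 0 XOR 1 XOR 1 XOR 0 XOR 0 XOR 1 = 0

0


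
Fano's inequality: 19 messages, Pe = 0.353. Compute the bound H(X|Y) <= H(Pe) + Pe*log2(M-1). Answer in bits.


H(Pe) = -Pe*log2(Pe) - (1-Pe)*log2(1-Pe) = -0.353*log2(0.353) - 0.647*log2(0.647) = 0.530298 + 0.406421 = 0.9367. Pe*log2(M-1) = 0.353*log2(18) = 1.471984. Bound = H(Pe) + Pe*log2(M-1) = 0.530298 + 0.406421 + 1.471984 = 2.4087

2.4087 bits


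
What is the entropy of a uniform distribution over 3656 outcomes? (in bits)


H = log2(n) = log2(3656) = 11.8361

11.8361 bits


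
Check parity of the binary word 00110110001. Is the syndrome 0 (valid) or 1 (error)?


Syndrome = XOR of all bits = 0 XOR 0 XOR 1 XOR 1 XOR 0 XOR 1 XOR 1 XOR 0 XOR 0 XOR 0 XOR 1 = 1

1


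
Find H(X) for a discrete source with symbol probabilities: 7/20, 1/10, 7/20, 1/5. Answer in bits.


H = -sum(p_i * log2(p_i)). Terms: -(7/20)*log2(7/20) = 0.530101; -(1/10)*log2(1/10) = 0.332193; -(7/20)*log2(7/20) = 0.530101; -(1/5)*log2(1/5) = 0.464386. H = 0.530101 + 0.332193 + 0.530101 + 0.464386 = 1.8568

1.8568 bits


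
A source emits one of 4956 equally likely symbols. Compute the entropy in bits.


H = log2(n) = log2(4956) = 12.275

12.275 bits


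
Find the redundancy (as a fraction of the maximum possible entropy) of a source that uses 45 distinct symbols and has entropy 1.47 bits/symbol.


H_max = log2(K) = log2(45) = 5.4919 bits/symbol. Redundancy = 1 - H/H_max = 1 - 1.47/5.4919 = 1 - 0.2677 = 0.7323

0.7323


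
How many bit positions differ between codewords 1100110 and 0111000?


Count differing positions: ^ . ^ ^ ^ ^ . = 5 differences

5


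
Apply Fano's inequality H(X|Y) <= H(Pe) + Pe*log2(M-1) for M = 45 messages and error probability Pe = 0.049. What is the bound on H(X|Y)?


H(Pe) = -Pe*log2(Pe) - (1-Pe)*log2(1-Pe) = -0.049*log2(0.049) - 0.951*log2(0.951) = 0.213203 + 0.068931 = 0.2821. Pe*log2(M-1) = 0.049*log2(44) = 0.267512. Bound = H(Pe) + Pe*log2(M-1) = 0.213203 + 0.068931 + 0.267512 = 0.5496

0.5496 bits


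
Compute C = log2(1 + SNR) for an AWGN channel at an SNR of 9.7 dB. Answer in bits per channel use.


SNR_linear = 10^(9.7/10) = 9.3325; C = log2(1 + SNR_linear) = log2(1 + 9.3325) = 3.3691

3.3691 bits/channel use


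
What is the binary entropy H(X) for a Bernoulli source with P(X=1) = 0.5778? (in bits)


H = -p*log2(p) - (1-p)*log2(1-p). -0.5778*log2(0.5778) = 0.457247; -0.4222*log2(0.4222) = 0.525217. H = 0.457247 + 0.525217 = 0.9825

0.9825 bits


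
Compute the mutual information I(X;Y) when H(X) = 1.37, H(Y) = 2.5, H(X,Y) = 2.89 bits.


I(X;Y) = H(X) + H(Y) - H(X,Y) = 1.37 + 2.5 - 2.89 = 0.98

0.98 bits


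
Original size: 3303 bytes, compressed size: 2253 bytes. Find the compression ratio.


Ratio = original / compressed = 3303 / 2253 = 1.466

1.466


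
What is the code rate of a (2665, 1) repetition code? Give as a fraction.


Rate = k/n = 1/2665

1/2665


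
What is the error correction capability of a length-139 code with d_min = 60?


Correction capability = floor((d-1)/2) = floor((60-1)/2) = 29

29 errors


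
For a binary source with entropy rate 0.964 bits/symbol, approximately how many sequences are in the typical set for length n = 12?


log2|A_typical| = nH = 12 * 0.964 = 11.568, so |A_typical| ~ 2^11.568 = 3.036e+03

3.036e+03


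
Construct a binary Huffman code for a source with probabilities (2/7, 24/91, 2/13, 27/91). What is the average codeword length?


Huffman construction (repeatedly merge the two least-probable nodes; each merge adds 1 bit to every symbol beneath it): 2/13 + 24/91 = 38/91; 2/7 + 27/91 = 53/91; 38/91 + 53/91 = 1. Resulting codeword lengths (in the order the probabilities were given): (2, 2, 2, 2). L_avg = sum(p_i * l_i) = 2/7*2 + 24/91*2 + 2/13*2 + 27/91*2 = 2

2.0 bits


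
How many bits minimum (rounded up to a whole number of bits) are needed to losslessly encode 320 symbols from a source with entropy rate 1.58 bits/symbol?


Minimum bits >= n * H = 320 * 1.58 = 505.6, rounded up to a whole number of bits = 506

506 bits


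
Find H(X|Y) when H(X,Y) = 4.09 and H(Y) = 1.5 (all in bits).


H(X|Y) = H(X,Y) - H(Y) = 4.09 - 1.5 = 2.59

2.59 bits


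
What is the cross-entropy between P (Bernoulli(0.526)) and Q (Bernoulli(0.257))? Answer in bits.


H(P,Q) = -p*log2(q) - (1-p)*log2(1-q). -0.526*log2(0.257) = 1.031044; -0.474*log2(0.743) = 0.203140. H(P,Q) = 1.031044 + 0.203140 = 1.2342

1.2342 bits


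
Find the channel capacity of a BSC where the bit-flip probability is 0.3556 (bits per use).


H(p) = -p*log2(p) - (1-p)*log2(1-p) = -0.3556*log2(0.3556) - 0.6444*log2(0.6444) = 0.530439 + 0.408531 = 0.939. C = 1 - H(p) = 1 - 0.939 = 0.061

0.061 bits


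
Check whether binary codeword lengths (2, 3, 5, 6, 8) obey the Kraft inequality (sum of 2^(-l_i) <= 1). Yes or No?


Kraft sum = sum(2^(-l_i)) = 0.4258, need <= 1. Result: satisfied (a binary prefix-free code with these lengths exists)

Yes


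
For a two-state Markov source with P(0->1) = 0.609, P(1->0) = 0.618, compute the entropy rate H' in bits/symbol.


Stationary distribution: pi_0 = p10/(p01+p10) = 0.5037, pi_1 = 0.4963. Entropy rate H' = pi_0*H(p01) + pi_1*H(p10) = 0.5037*0.9654 + 0.4963*0.9594 = 0.9625

0.9625 bits/symbol


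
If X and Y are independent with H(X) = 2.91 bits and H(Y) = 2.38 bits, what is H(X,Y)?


For independent variables, H(X,Y) = H(X) + H(Y) = 2.91 + 2.38 = 5.29

5.29 bits


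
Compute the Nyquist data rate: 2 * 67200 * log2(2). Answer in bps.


Rate = 2 * B * log2(M) = 2 * 67200 * 1.0 = 134400.0

134400.0 bps


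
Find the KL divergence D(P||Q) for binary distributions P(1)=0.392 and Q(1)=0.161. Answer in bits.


KL = p*log2(p/q) + (1-p)*log2((1-p)/(1-q)) = 0.392*log2(0.392/0.161) + 0.608*log2(0.608/0.839) = 0.2208

0.2208 bits


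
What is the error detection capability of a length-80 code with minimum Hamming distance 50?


Detection capability = d_min - 1 = 50 - 1 = 49

49 errors


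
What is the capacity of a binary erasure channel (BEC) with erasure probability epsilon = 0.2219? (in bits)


C = 1 - epsilon = 1 - 0.2219 = 0.7781

0.7781 bits


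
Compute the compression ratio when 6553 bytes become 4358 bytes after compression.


Ratio = original / compressed = 6553 / 4358 = 1.5037

1.5037


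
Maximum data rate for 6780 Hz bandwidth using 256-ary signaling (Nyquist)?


Rate = 2 * B * log2(M) = 2 * 6780 * 8.0 = 108480.0

108480.0 bps


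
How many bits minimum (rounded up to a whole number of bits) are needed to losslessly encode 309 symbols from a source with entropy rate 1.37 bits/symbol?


Minimum bits >= n * H = 309 * 1.37 = 423.33, rounded up to a whole number of bits = 424

424 bits


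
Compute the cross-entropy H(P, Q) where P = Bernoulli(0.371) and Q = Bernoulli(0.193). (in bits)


H(P,Q) = -p*log2(q) - (1-p)*log2(1-q). -0.371*log2(0.193) = 0.880504; -0.629*log2(0.807) = 0.194587. H(P,Q) = 0.880504 + 0.194587 = 1.0751

1.0751 bits


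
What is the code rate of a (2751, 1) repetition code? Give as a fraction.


Rate = k/n = 1/2751

1/2751


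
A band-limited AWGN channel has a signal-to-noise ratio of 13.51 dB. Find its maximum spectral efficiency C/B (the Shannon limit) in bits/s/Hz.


SNR_linear = 10^(13.51/10) = 22.4388; C/B = log2(1 + SNR_linear) = log2(1 + 22.4388) = 4.5508

4.5508 bits/s/Hz


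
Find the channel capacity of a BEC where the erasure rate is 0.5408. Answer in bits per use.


C = 1 - epsilon = 1 - 0.5408 = 0.4592

0.4592 bits


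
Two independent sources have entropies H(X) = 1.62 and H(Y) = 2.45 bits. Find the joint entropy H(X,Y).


For independent variables, H(X,Y) = H(X) + H(Y) = 1.62 + 2.45 = 4.07

4.07 bits


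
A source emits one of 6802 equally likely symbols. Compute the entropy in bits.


H = log2(n) = log2(6802) = 12.7317

12.7317 bits


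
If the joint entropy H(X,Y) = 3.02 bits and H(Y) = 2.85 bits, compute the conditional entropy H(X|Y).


H(X|Y) = H(X,Y) - H(Y) = 3.02 - 2.85 = 0.17

0.17 bits


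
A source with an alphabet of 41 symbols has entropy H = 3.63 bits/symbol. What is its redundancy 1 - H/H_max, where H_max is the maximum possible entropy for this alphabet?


H_max = log2(K) = log2(41) = 5.3576 bits/symbol. Redundancy = 1 - H/H_max = 1 - 3.63/5.3576 = 1 - 0.6775 = 0.3225

0.3225


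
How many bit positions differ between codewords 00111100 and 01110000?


Count differing positions: . ^ . . ^ ^ . . = 3 differences

3


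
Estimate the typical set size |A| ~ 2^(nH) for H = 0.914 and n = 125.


log2|A_typical| = nH = 125 * 0.914 = 114.25, so |A_typical| ~ 2^114.25 = 2.470e+34

2.470e+34


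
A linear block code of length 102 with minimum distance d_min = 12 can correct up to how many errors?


Correction capability = floor((d-1)/2) = floor((12-1)/2) = 5

5 errors


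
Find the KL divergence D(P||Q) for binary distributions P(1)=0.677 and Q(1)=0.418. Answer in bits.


KL = p*log2(p/q) + (1-p)*log2((1-p)/(1-q)) = 0.677*log2(0.677/0.418) + 0.323*log2(0.323/0.582) = 0.1966

0.1966 bits


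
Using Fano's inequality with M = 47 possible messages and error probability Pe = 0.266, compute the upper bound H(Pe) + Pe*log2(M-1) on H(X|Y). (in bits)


H(Pe) = -Pe*log2(Pe) - (1-Pe)*log2(1-Pe) = -0.266*log2(0.266) - 0.734*log2(0.734) = 0.508193 + 0.327473 = 0.8357. Pe*log2(M-1) = 0.266*log2(46) = 1.469267. Bound = H(Pe) + Pe*log2(M-1) = 0.508193 + 0.327473 + 1.469267 = 2.3049

2.3049 bits


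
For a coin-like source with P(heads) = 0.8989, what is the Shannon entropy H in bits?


H = -p*log2(p) - (1-p)*log2(1-p). -0.8989*log2(0.8989) = 0.138222; -0.1011*log2(0.1011) = 0.334251. H = 0.138222 + 0.334251 = 0.4725

0.4725 bits


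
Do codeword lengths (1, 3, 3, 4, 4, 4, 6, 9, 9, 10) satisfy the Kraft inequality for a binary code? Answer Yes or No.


Kraft sum = sum(2^(-l_i)) = 0.958, need <= 1. Result: satisfied (a binary prefix-free code with these lengths exists)

Yes


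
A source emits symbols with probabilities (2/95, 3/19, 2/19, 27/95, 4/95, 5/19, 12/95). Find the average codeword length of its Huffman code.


Huffman construction (repeatedly merge the two least-probable nodes; each merge adds 1 bit to every symbol beneath it): 2/95 + 4/95 = 6/95; 6/95 + 2/19 = 16/95; 12/95 + 3/19 = 27/95; 16/95 + 5/19 = 41/95; 27/95 + 27/95 = 54/95; 41/95 + 54/95 = 1. Resulting codeword lengths (in the order the probabilities were given): (4, 3, 3, 2, 4, 2, 3). L_avg = sum(p_i * l_i) = 2/95*4 + 3/19*3 + 2/19*3 + 27/95*2 + 4/95*4 + 5/19*2 + 12/95*3 = 239/95 = 2.5158

2.5158 bits


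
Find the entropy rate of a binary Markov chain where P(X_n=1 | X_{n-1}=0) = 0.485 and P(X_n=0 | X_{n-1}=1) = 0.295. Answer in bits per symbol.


Stationary distribution: pi_0 = p10/(p01+p10) = 0.3782, pi_1 = 0.6218. Entropy rate H' = pi_0*H(p01) + pi_1*H(p10) = 0.3782*0.9994 + 0.6218*0.8751 = 0.9221

0.9221 bits/symbol


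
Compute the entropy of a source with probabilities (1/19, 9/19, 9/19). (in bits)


H = -sum(p_i * log2(p_i)). Terms: -(1/19)*log2(1/19) = 0.223575; -(9/19)*log2(9/19) = 0.510633; -(9/19)*log2(9/19) = 0.510633. H = 0.223575 + 0.510633 + 0.510633 = 1.2448

1.2448 bits


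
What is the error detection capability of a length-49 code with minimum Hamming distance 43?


Detection capability = d_min - 1 = 43 - 1 = 42

42 errors


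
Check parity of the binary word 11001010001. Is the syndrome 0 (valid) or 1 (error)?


Syndrome = XOR of all bits = 1 XOR 1 XOR 0 XOR 0 XOR 1 XOR 0 XOR 1 XOR 0 XOR 0 XOR 0 XOR 1 = 1

1


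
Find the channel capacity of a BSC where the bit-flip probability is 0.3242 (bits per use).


H(p) = -p*log2(p) - (1-p)*log2(1-p) = -0.3242*log2(0.3242) - 0.6758*log2(0.6758) = 0.526839 + 0.382051 = 0.9089. C = 1 - H(p) = 1 - 0.9089 = 0.0911

0.0911 bits


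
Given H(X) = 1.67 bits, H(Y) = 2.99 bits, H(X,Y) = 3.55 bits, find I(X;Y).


I(X;Y) = H(X) + H(Y) - H(X,Y) = 1.67 + 2.99 - 3.55 = 1.11

1.11 bits


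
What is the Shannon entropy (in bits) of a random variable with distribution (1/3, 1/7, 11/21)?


H = -sum(p_i * log2(p_i)). Terms: -(1/3)*log2(1/3) = 0.528321; -(1/7)*log2(1/7) = 0.401051; -(11/21)*log2(11/21) = 0.488654. H = 0.528321 + 0.401051 + 0.488654 = 1.418

1.418 bits


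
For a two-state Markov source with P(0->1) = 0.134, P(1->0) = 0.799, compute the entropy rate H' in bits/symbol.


Stationary distribution: pi_0 = p10/(p01+p10) = 0.8564, pi_1 = 0.1436. Entropy rate H' = pi_0*H(p01) + pi_1*H(p10) = 0.8564*0.5683 + 0.1436*0.7239 = 0.5907

0.5907 bits/symbol


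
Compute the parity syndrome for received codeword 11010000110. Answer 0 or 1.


Syndrome = XOR of all bits = 1 XOR 1 XOR 0 XOR 1 XOR 0 XOR 0 XOR 0 XOR 0 XOR 1 XOR 1 XOR 0 = 1

1


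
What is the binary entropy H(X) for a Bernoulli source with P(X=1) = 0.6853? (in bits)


H = -p*log2(p) - (1-p)*log2(1-p). -0.6853*log2(0.6853) = 0.373620; -0.3147*log2(0.3147) = 0.524904. H = 0.373620 + 0.524904 = 0.8985

0.8985 bits


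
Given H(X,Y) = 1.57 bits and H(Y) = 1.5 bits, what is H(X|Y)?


H(X|Y) = H(X,Y) - H(Y) = 1.57 - 1.5 = 0.07

0.07 bits


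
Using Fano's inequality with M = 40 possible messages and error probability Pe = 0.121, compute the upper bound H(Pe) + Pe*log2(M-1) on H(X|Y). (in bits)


H(Pe) = -Pe*log2(Pe) - (1-Pe)*log2(1-Pe) = -0.121*log2(0.121) - 0.879*log2(0.879) = 0.368677 + 0.163551 = 0.5322. Pe*log2(M-1) = 0.121*log2(39) = 0.639534. Bound = H(Pe) + Pe*log2(M-1) = 0.368677 + 0.163551 + 0.639534 = 1.1718

1.1718 bits


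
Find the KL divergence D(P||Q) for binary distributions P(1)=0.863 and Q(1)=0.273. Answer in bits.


KL = p*log2(p/q) + (1-p)*log2((1-p)/(1-q)) = 0.863*log2(0.863/0.273) + 0.137*log2(0.137/0.727) = 1.1031

1.1031 bits


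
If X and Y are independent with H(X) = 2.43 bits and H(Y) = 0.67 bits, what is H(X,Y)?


For independent variables, H(X,Y) = H(X) + H(Y) = 2.43 + 0.67 = 3.1

3.1 bits


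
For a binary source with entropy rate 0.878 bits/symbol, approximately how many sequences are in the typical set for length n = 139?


log2|A_typical| = nH = 139 * 0.878 = 122.042, so |A_typical| ~ 2^122.042 = 5.474e+36

5.474e+36


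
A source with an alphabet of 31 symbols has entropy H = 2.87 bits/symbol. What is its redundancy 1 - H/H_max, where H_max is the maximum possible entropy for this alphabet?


H_max = log2(K) = log2(31) = 4.9542 bits/symbol. Redundancy = 1 - H/H_max = 1 - 2.87/4.9542 = 1 - 0.5793 = 0.4207

0.4207


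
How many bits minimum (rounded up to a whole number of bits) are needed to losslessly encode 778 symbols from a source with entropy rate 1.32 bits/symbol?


Minimum bits >= n * H = 778 * 1.32 = 1026.96, rounded up to a whole number of bits = 1027

1027 bits


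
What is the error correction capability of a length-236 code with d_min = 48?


Correction capability = floor((d-1)/2) = floor((48-1)/2) = 23

23 errors


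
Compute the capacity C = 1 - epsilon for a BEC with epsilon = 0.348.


C = 1 - epsilon = 1 - 0.348 = 0.652

0.652 bits


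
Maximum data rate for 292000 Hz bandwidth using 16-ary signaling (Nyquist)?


Rate = 2 * B * log2(M) = 2 * 292000 * 4.0 = 2336000.0

2336000.0 bps


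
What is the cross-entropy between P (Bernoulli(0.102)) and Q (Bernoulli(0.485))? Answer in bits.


H(P,Q) = -p*log2(q) - (1-p)*log2(1-q). -0.102*log2(0.485) = 0.106482; -0.898*log2(0.515) = 0.859705. H(P,Q) = 0.106482 + 0.859705 = 0.9662

0.9662 bits


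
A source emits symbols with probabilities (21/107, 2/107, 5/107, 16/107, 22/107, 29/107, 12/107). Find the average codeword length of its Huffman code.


Huffman construction (repeatedly merge the two least-probable nodes; each merge adds 1 bit to every symbol beneath it): 2/107 + 5/107 = 7/107; 7/107 + 12/107 = 19/107; 16/107 + 19/107 = 35/107; 21/107 + 22/107 = 43/107; 29/107 + 35/107 = 64/107; 43/107 + 64/107 = 1. Resulting codeword lengths (in the order the probabilities were given): (2, 5, 5, 3, 2, 2, 4). L_avg = sum(p_i * l_i) = 21/107*2 + 2/107*5 + 5/107*5 + 16/107*3 + 22/107*2 + 29/107*2 + 12/107*4 = 275/107 = 2.5701

2.5701 bits


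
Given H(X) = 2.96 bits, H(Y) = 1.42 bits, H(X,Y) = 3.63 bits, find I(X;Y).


I(X;Y) = H(X) + H(Y) - H(X,Y) = 2.96 + 1.42 - 3.63 = 0.75

0.75 bits


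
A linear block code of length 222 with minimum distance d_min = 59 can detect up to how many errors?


Detection capability = d_min - 1 = 59 - 1 = 58

58 errors


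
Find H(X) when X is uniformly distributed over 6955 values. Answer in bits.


H = log2(n) = log2(6955) = 12.7638

12.7638 bits


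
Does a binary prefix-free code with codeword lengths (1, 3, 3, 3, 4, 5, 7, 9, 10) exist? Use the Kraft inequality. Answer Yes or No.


Kraft sum = sum(2^(-l_i)) = 0.9795, need <= 1. Result: satisfied (a binary prefix-free code with these lengths exists)

Yes


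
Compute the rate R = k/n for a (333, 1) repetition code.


Rate = k/n = 1/333

1/333


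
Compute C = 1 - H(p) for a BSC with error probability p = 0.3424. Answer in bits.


H(p) = -p*log2(p) - (1-p)*log2(1-p) = -0.3424*log2(0.3424) - 0.6576*log2(0.6576) = 0.529434 + 0.397662 = 0.9271. C = 1 - H(p) = 1 - 0.9271 = 0.0729

0.0729 bits


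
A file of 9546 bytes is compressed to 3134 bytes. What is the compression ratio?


Ratio = original / compressed = 9546 / 3134 = 3.0459

3.0459


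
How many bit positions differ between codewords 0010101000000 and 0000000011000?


Count differing positions: . . ^ . ^ . ^ . ^ ^ . . . = 5 differences

5


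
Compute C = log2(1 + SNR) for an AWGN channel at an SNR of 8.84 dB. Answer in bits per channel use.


SNR_linear = 10^(8.84/10) = 7.656; C = log2(1 + SNR_linear) = log2(1 + 7.656) = 3.1137

3.1137 bits/channel use


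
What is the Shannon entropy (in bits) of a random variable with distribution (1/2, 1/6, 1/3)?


H = -sum(p_i * log2(p_i)). Terms: -(1/2)*log2(1/2) = 0.500000; -(1/6)*log2(1/6) = 0.430827; -(1/3)*log2(1/3) = 0.528321. H = 0.500000 + 0.430827 + 0.528321 = 1.4591

1.4591 bits
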